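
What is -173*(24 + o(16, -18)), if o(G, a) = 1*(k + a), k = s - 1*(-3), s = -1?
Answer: -1384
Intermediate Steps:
k = 2 (k = -1 - 1*(-3) = -1 + 3 = 2)
o(G, a) = 2 + a (o(G, a) = 1*(2 + a) = 2 + a)
-173*(24 + o(16, -18)) = -173*(24 + (2 - 18)) = -173*(24 - 16) = -173*8 = -1384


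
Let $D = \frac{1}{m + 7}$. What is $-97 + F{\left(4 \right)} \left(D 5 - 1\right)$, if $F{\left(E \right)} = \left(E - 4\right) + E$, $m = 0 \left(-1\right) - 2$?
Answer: $-97$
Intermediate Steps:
$m = -2$ ($m = 0 - 2 = -2$)
$F{\left(E \right)} = -4 + 2 E$ ($F{\left(E \right)} = \left(-4 + E\right) + E = -4 + 2 E$)
$D = \frac{1}{5}$ ($D = \frac{1}{-2 + 7} = \frac{1}{5} \approx 0.2$)
$-97 + F{\left(4 \right)} \left(D 5 - 1\right) = -97 + \left(-4 + 2 \cdot 4\right) \left(\frac{1}{5} \cdot 5 - 1\right) = -97 + \left(-4 + 8\right) \left(1 - 1\right) = -97 + 4 \cdot 0 = -97 + 0 = -97$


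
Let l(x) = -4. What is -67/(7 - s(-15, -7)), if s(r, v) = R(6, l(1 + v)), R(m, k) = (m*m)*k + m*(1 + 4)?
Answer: -67/121 ≈ -0.55372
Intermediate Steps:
R(m, k) = 5*m + k*m² (R(m, k) = m²*k + m*5 = k*m² + 5*m = 5*m + k*m²)
s(r, v) = -114 (s(r, v) = 6*(5 - 4*6) = 6*(5 - 24) = 6*(-19) = -114)
-67/(7 - s(-15, -7)) = -67/(7 - 1*(-114)) = -67/(7 + 114) = -67/121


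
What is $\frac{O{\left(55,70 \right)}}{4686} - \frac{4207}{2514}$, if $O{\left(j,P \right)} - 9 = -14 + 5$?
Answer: $- \frac{4207}{2514} \approx -1.6734$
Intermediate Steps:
$O{\left(j,P \right)} = 0$ ($O{\left(j,P \right)} = 9 + \left(-14 + 5\right) = 9 - 9 = 0$)
$\frac{O{\left(55,70 \right)}}{4686} - \frac{4207}{2514} = \frac{0}{4686} - \frac{4207}{2514} = 0 \cdot \frac{1}{4686} - \frac{4207}{2514} = 0 - \frac{4207}{2514} = - \frac{4207}{2514}$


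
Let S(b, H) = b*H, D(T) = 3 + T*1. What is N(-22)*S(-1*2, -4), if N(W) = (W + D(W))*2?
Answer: -656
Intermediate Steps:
D(T) = 3 + T
S(b, H) = H*b
N(W) = 6 + 4*W (N(W) = (W + (3 + W))*2 = (3 + 2*W)*2 = 6 + 4*W)
N(-22)*S(-1*2, -4) = (6 + 4*(-22))*(-(-4)*2) = (6 - 88)*(-4*(-2)) = -82*8 = -656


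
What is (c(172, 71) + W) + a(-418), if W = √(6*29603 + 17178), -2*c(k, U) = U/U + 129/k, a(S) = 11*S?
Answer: -36791/8 + 6*√5411 ≈ -4157.5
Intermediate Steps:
c(k, U) = -½ - 129/(2*k) (c(k, U) = -(U/U + 129/k)/2 = -(1 + 129/k)/2 = -½ - 129/(2*k))
W = 6*√5411 (W = √(177618 + 17178) = √194796 = 6*√5411 ≈ 441.36)
(c(172, 71) + W) + a(-418) = ((½)*(-129 - 1*172)/172 + 6*√5411) + 11*(-418) = ((½)*(1/172)*(-129 - 172) + 6*√5411) - 4598 = ((½)*(1/172)*(-301) + 6*√5411) - 4598 = (-7/8 + 6*√5411) - 4598 = -36791/8 + 6*√5411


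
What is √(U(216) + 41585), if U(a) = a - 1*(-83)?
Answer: 2*√10471 ≈ 204.66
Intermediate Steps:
U(a) = 83 + a (U(a) = a + 83 = 83 + a)
√(U(216) + 41585) = √((83 + 216) + 41585) = √(299 + 41585) = √41884 = 2*√10471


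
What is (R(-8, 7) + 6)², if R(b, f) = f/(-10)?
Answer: 2809/100 ≈ 28.090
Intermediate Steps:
R(b, f) = -f/10 (R(b, f) = f*(-⅒) = -f/10)
(R(-8, 7) + 6)² = (-⅒*7 + 6)² = (-7/10 + 6)² = (53/10)² = 2809/100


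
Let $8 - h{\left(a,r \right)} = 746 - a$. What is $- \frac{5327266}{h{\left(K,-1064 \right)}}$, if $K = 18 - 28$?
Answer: $\frac{2663633}{374} \approx 7122.0$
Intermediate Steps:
$K = -10$ ($K = 18 - 28 = -10$)
$h{\left(a,r \right)} = -738 + a$ ($h{\left(a,r \right)} = 8 - \left(746 - a\right) = 8 + \left(-746 + a\right) = -738 + a$)
$- \frac{5327266}{h{\left(K,-1064 \right)}} = - \frac{5327266}{-738 - 10} = - \frac{5327266}{-748} = \left(-5327266\right) \left(- \frac{1}{748}\right) = \frac{2663633}{374}$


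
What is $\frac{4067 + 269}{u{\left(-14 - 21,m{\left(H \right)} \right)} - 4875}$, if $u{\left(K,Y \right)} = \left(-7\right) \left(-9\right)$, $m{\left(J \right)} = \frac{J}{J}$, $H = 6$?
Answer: $- \frac{1084}{1203} \approx -0.90108$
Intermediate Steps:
$m{\left(J \right)} = 1$
$u{\left(K,Y \right)} = 63$
$\frac{4067 + 269}{u{\left(-14 - 21,m{\left(H \right)} \right)} - 4875} = \frac{4067 + 269}{63 - 4875} = \frac{4336}{-4812} = 4336 \left(- \frac{1}{4812}\right) = - \frac{1084}{1203}$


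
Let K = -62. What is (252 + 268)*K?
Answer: -32240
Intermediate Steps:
(252 + 268)*K = (252 + 268)*(-62) = 520*(-62) = -32240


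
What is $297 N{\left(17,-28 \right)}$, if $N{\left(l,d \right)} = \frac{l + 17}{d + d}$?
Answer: $- \frac{5049}{28} \approx -180.32$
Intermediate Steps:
$N{\left(l,d \right)} = \frac{17 + l}{2 d}$
$297 N{\left(17,-28 \right)} = 297 \frac{17 + 17}{2 \left(-28\right)} = 297 \cdot \frac{1}{2} \left(- \frac{1}{28}\right) 34 = 297 \left(- \frac{17}{28}\right) = - \frac{5049}{28}$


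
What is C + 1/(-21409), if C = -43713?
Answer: -935851618/21409 ≈ -43713.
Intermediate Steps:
C + 1/(-21409) = -43713 + 1/(-21409) = -43713 - 1/21409 = -935851618/21409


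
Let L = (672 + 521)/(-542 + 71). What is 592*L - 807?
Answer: -1086353/471 ≈ -2306.5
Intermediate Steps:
L = -1193/471 (L = 1193/(-471) = 1193*(-1/471) = -1193/471 ≈ -2.5329)
592*L - 807 = 592*(-1193/471) - 807 = -706256/471 - 807 = -1086353/471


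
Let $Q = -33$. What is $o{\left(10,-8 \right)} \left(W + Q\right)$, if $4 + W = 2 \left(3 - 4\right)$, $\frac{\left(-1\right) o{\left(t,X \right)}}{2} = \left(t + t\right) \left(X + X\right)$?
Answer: $-24960$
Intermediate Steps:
$o{\left(t,X \right)} = - 8 X t$ ($o{\left(t,X \right)} = - 2 \left(t + t\right) \left(X + X\right) = - 2 \cdot 2 t 2 X = - 2 \cdot 4 X t = - 8 X t$)
$W = -6$ ($W = -4 + 2 \left(3 - 4\right) = -4 + 2 \left(-1\right) = -4 - 2 = -6$)
$o{\left(10,-8 \right)} \left(W + Q\right) = \left(-8\right) \left(-8\right) 10 \left(-6 - 33\right) = 640 \left(-39\right) = -24960$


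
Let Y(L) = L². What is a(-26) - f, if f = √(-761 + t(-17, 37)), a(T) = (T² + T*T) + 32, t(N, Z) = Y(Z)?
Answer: 1384 - 4*√38 ≈ 1359.3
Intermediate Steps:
t(N, Z) = Z²
a(T) = 32 + 2*T² (a(T) = (T² + T²) + 32 = 2*T² + 32 = 32 + 2*T²)
f = 4*√38 (f = √(-761 + 37²) = √(-761 + 1369) = √608 = 4*√38 ≈ 24.658)
a(-26) - f = (32 + 2*(-26)²) - 4*√38 = (32 + 2*676) - 4*√38 = (32 + 1352) - 4*√38 = 1384 - 4*√38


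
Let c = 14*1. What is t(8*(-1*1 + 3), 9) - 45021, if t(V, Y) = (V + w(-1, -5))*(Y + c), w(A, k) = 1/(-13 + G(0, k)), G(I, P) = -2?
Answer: -669818/15 ≈ -44655.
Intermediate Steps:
c = 14
w(A, k) = -1/15 (w(A, k) = 1/(-13 - 2) = 1/(-15) = -1/15)
t(V, Y) = (14 + Y)*(-1/15 + V) (t(V, Y) = (V - 1/15)*(Y + 14) = (-1/15 + V)*(14 + Y) = (14 + Y)*(-1/15 + V))
t(8*(-1*1 + 3), 9) - 45021 = (-14/15 + 14*(8*(-1*1 + 3)) - 1/15*9 + (8*(-1*1 + 3))*9) - 45021 = (-14/15 + 14*(8*(-1 + 3)) - ⅗ + (8*(-1 + 3))*9) - 45021 = (-14/15 + 14*(8*2) - ⅗ + (8*2)*9) - 45021 = (-14/15 + 14*16 - ⅗ + 16*9) - 45021 = (-14/15 + 224 - ⅗ + 144) - 45021 = 5497/15 - 45021 = -669818/15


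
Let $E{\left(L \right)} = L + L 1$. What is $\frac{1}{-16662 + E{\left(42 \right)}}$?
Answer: $- \frac{1}{16578} \approx -6.0321 \cdot 10^{-5}$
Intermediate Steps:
$E{\left(L \right)} = 2 L$ ($E{\left(L \right)} = L + L = 2 L$)
$\frac{1}{-16662 + E{\left(42 \right)}} = \frac{1}{-16662 + 2 \cdot 42} = \frac{1}{-16662 + 84} = \frac{1}{-16578} = - \frac{1}{16578}$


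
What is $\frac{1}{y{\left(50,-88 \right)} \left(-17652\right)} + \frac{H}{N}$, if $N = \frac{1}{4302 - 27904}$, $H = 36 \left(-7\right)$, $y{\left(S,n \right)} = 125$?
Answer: $\frac{13123608875999}{2206500} \approx 5.9477 \cdot 10^{6}$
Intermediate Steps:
$H = -252$
$N = - \frac{1}{23602}$ ($N = \frac{1}{-23602} = - \frac{1}{23602} \approx -4.2369 \cdot 10^{-5}$)
$\frac{1}{y{\left(50,-88 \right)} \left(-17652\right)} + \frac{H}{N} = \frac{1}{125 \left(-17652\right)} - \frac{252}{- \frac{1}{23602}} = \frac{1}{125} \left(- \frac{1}{17652}\right) - -5947704 = - \frac{1}{2206500} + 5947704 = \frac{13123608875999}{2206500}$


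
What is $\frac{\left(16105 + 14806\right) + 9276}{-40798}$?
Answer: $- \frac{40187}{40798} \approx -0.98502$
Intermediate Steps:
$\frac{\left(16105 + 14806\right) + 9276}{-40798} = \left(30911 + 9276\right) \left(- \frac{1}{40798}\right) = 40187 \left(- \frac{1}{40798}\right) = - \frac{40187}{40798}$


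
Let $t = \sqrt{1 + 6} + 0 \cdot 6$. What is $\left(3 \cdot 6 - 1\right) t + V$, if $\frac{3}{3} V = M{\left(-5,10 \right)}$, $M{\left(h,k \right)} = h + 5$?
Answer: $17 \sqrt{7} \approx 44.978$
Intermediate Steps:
$M{\left(h,k \right)} = 5 + h$
$V = 0$ ($V = 5 - 5 = 0$)
$t = \sqrt{7}$ ($t = \sqrt{7} + 0 = \sqrt{7} \approx 2.6458$)
$\left(3 \cdot 6 - 1\right) t + V = \left(3 \cdot 6 - 1\right) \sqrt{7} + 0 = \left(18 - 1\right) \sqrt{7} + 0 = 17 \sqrt{7} + 0 = 17 \sqrt{7}$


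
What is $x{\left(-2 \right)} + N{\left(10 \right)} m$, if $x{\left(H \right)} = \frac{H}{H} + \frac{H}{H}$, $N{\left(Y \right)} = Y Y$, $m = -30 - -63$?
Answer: $3302$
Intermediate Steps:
$m = 33$ ($m = -30 + 63 = 33$)
$N{\left(Y \right)} = Y^{2}$
$x{\left(H \right)} = 2$ ($x{\left(H \right)} = 1 + 1 = 2$)
$x{\left(-2 \right)} + N{\left(10 \right)} m = 2 + 10^{2} \cdot 33 = 2 + 100 \cdot 33 = 2 + 3300 = 3302$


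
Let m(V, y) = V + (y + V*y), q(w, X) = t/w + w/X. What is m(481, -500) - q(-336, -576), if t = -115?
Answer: -80814695/336 ≈ -2.4052e+5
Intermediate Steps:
q(w, X) = -115/w + w/X
m(V, y) = V + y + V*y
m(481, -500) - q(-336, -576) = (481 - 500 + 481*(-500)) - (-115/(-336) - 336/(-576)) = (481 - 500 - 240500) - (-115*(-1/336) - 336*(-1/576)) = -240519 - (115/336 + 7/12) = -240519 - 1*311/336 = -240519 - 311/336 = -80814695/336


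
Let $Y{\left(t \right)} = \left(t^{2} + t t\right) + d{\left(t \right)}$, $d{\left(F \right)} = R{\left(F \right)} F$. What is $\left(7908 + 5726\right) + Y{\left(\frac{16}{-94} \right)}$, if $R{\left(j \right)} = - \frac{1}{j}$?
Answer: $\frac{30115425}{2209} \approx 13633.0$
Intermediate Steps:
$d{\left(F \right)} = -1$ ($d{\left(F \right)} = - \frac{1}{F} F = -1$)
$Y{\left(t \right)} = -1 + 2 t^{2}$ ($Y{\left(t \right)} = \left(t^{2} + t t\right) - 1 = \left(t^{2} + t^{2}\right) - 1 = 2 t^{2} - 1 = -1 + 2 t^{2}$)
$\left(7908 + 5726\right) + Y{\left(\frac{16}{-94} \right)} = \left(7908 + 5726\right) - \left(1 - 2 \left(\frac{16}{-94}\right)^{2}\right) = 13634 - \left(1 - 2 \left(16 \left(- \frac{1}{94}\right)\right)^{2}\right) = 13634 - \left(1 - 2 \left(- \frac{8}{47}\right)^{2}\right) = 13634 + \left(-1 + 2 \cdot \frac{64}{2209}\right) = 13634 + \left(-1 + \frac{128}{2209}\right) = 13634 - \frac{2081}{2209} = \frac{30115425}{2209}$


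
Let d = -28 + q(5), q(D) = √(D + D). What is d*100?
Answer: -2800 + 100*√10 ≈ -2483.8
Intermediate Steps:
q(D) = √2*√D (q(D) = √(2*D) = √2*√D)
d = -28 + √10 (d = -28 + √2*√5 = -28 + √10 ≈ -24.838)
d*100 = (-28 + √10)*100 = -2800 + 100*√10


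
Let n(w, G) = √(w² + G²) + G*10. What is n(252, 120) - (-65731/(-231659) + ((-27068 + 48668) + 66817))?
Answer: -20204668734/231659 + 12*√541 ≈ -86938.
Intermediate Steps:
n(w, G) = √(G² + w²) + 10*G
n(252, 120) - (-65731/(-231659) + ((-27068 + 48668) + 66817)) = (√(120² + 252²) + 10*120) - (-65731/(-231659) + ((-27068 + 48668) + 66817)) = (√(14400 + 63504) + 1200) - (-65731*(-1/231659) + (21600 + 66817)) = (√77904 + 1200) - (65731/231659 + 88417) = (12*√541 + 1200) - 1*20482659534/231659 = (1200 + 12*√541) - 20482659534/231659 = -20204668734/231659 + 12*√541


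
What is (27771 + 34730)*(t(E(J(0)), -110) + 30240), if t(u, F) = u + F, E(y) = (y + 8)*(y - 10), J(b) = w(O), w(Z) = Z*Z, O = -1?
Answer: 1878092549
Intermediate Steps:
w(Z) = Z²
J(b) = 1 (J(b) = (-1)² = 1)
E(y) = (-10 + y)*(8 + y) (E(y) = (8 + y)*(-10 + y) = (-10 + y)*(8 + y))
t(u, F) = F + u
(27771 + 34730)*(t(E(J(0)), -110) + 30240) = (27771 + 34730)*((-110 + (-80 + 1² - 2*1)) + 30240) = 62501*((-110 + (-80 + 1 - 2)) + 30240) = 62501*((-110 - 81) + 30240) = 62501*(-191 + 30240) = 62501*30049 = 1878092549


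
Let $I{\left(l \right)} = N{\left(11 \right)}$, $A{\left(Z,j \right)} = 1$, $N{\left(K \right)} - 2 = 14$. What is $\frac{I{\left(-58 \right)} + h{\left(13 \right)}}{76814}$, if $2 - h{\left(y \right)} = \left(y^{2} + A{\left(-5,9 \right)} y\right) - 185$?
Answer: $\frac{21}{76814} \approx 0.00027339$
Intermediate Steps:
$N{\left(K \right)} = 16$ ($N{\left(K \right)} = 2 + 14 = 16$)
$I{\left(l \right)} = 16$
$h{\left(y \right)} = 187 - y - y^{2}$ ($h{\left(y \right)} = 2 - \left(\left(y^{2} + 1 y\right) - 185\right) = 2 - \left(\left(y^{2} + y\right) - 185\right) = 2 - \left(\left(y + y^{2}\right) - 185\right) = 2 - \left(-185 + y + y^{2}\right) = 187 - y - y^{2}$)
$\frac{I{\left(-58 \right)} + h{\left(13 \right)}}{76814} = \frac{16 - -5}{76814} = \left(16 - -5\right) \frac{1}{76814} = \left(16 + 5\right) \frac{1}{76814} = 21 \cdot \frac{1}{76814} = \frac{21}{76814}$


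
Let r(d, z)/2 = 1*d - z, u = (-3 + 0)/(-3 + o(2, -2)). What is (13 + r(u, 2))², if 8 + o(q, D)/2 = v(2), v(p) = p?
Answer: 2209/25 ≈ 88.360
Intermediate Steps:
o(q, D) = -12 (o(q, D) = -16 + 2*2 = -16 + 4 = -12)
u = ⅕ (u = (-3 + 0)/(-3 - 12) = -3/(-15) = -3*(-1/15) = ⅕ ≈ 0.20000)
r(d, z) = -2*z + 2*d (r(d, z) = 2*(1*d - z) = 2*(d - z) = -2*z + 2*d)
(13 + r(u, 2))² = (13 + (-2*2 + 2*(⅕)))² = (13 + (-4 + ⅖))² = (13 - 18/5)² = (47/5)² = 2209/25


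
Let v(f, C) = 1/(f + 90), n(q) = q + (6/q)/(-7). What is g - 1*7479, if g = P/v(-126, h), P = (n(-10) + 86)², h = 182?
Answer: -264458259/1225 ≈ -2.1588e+5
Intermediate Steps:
n(q) = q - 6/(7*q) (n(q) = q + (6/q)*(-⅐) = q - 6/(7*q))
v(f, C) = 1/(90 + f)
P = 7091569/1225 (P = ((-10 - 6/7/(-10)) + 86)² = ((-10 - 6/7*(-⅒)) + 86)² = ((-10 + 3/35) + 86)² = (-347/35 + 86)² = (2663/35)² = 7091569/1225 ≈ 5789.0)
g = -255296484/1225 (g = 7091569/(1225*(1/(90 - 126))) = 7091569/(1225*(1/(-36))) = 7091569/(1225*(-1/36)) = (7091569/1225)*(-36) = -255296484/1225 ≈ -2.0841e+5)
g - 1*7479 = -255296484/1225 - 1*7479 = -255296484/1225 - 7479 = -264458259/1225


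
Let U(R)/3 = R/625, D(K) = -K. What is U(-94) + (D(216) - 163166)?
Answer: -102114032/625 ≈ -1.6338e+5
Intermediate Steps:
U(R) = 3*R/625 (U(R) = 3*(R/625) = 3*R/625)
U(-94) + (D(216) - 163166) = (3/625)*(-94) + (-1*216 - 163166) = -282/625 + (-216 - 163166) = -282/625 - 163382 = -102114032/625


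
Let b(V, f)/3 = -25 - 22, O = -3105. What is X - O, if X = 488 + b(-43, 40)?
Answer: 3452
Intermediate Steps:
b(V, f) = -141 (b(V, f) = 3*(-25 - 22) = 3*(-47) = -141)
X = 347 (X = 488 - 141 = 347)
X - O = 347 - 1*(-3105) = 347 + 3105 = 3452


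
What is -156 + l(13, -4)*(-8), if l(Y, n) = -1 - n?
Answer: -180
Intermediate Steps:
-156 + l(13, -4)*(-8) = -156 + (-1 - 1*(-4))*(-8) = -156 + (-1 + 4)*(-8) = -156 + 3*(-8) = -156 - 24 = -180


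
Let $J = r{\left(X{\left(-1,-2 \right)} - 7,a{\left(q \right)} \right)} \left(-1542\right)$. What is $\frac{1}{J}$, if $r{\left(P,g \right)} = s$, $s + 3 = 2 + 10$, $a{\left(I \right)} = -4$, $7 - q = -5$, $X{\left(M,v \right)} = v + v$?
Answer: $- \frac{1}{13878} \approx -7.2056 \cdot 10^{-5}$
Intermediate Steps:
$X{\left(M,v \right)} = 2 v$
$q = 12$ ($q = 7 - -5 = 7 + 5 = 12$)
$s = 9$ ($s = -3 + \left(2 + 10\right) = -3 + 12 = 9$)
$r{\left(P,g \right)} = 9$
$J = -13878$ ($J = 9 \left(-1542\right) = -13878$)
$\frac{1}{J} = \frac{1}{-13878} = - \frac{1}{13878}$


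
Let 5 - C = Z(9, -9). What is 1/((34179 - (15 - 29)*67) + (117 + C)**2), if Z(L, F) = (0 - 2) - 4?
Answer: 1/51501 ≈ 1.9417e-5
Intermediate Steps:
Z(L, F) = -6 (Z(L, F) = -2 - 4 = -6)
C = 11 (C = 5 - 1*(-6) = 5 + 6 = 11)
1/((34179 - (15 - 29)*67) + (117 + C)**2) = 1/((34179 - (15 - 29)*67) + (117 + 11)**2) = 1/((34179 - (-14)*67) + 128**2) = 1/((34179 - 1*(-938)) + 16384) = 1/((34179 + 938) + 16384) = 1/(35117 + 16384) = 1/51501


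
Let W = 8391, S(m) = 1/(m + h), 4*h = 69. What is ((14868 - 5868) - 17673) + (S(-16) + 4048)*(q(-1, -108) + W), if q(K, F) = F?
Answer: 167637687/5 ≈ 3.3528e+7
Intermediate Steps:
h = 69/4 (h = (1/4)*69 = 69/4 ≈ 17.250)
S(m) = 1/(69/4 + m) (S(m) = 1/(m + 69/4) = 1/(69/4 + m))
((14868 - 5868) - 17673) + (S(-16) + 4048)*(q(-1, -108) + W) = ((14868 - 5868) - 17673) + (4/(69 + 4*(-16)) + 4048)*(-108 + 8391) = (9000 - 17673) + (4/(69 - 64) + 4048)*8283 = -8673 + (4/5 + 4048)*8283 = -8673 + (20244/5)*8283 = -8673 + 167681052/5 = 167637687/5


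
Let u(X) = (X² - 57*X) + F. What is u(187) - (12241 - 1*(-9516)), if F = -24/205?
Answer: 523341/205 ≈ 2552.9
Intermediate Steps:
F = -24/205 (F = -24*1/205 = -24/205 ≈ -0.11707)
u(X) = -24/205 + X² - 57*X (u(X) = (X² - 57*X) - 24/205 = -24/205 + X² - 57*X)
u(187) - (12241 - 1*(-9516)) = (-24/205 + 187² - 57*187) - (12241 - 1*(-9516)) = (-24/205 + 34969 - 10659) - (12241 + 9516) = 4983526/205 - 1*21757 = 4983526/205 - 21757 = 523341/205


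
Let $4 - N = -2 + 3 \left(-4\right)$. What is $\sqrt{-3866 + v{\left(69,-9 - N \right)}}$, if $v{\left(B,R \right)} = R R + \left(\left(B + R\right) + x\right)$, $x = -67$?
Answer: $i \sqrt{3162} \approx 56.232 i$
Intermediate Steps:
$N = 18$ ($N = 4 - \left(-2 + 3 \left(-4\right)\right) = 4 - \left(-2 - 12\right) = 4 - -14 = 4 + 14 = 18$)
$v{\left(B,R \right)} = -67 + B + R + R^{2}$ ($v{\left(B,R \right)} = R R - \left(67 - B - R\right) = R^{2} + \left(-67 + B + R\right) = -67 + B + R + R^{2}$)
$\sqrt{-3866 + v{\left(69,-9 - N \right)}} = \sqrt{-3866 + \left(-67 + 69 - 27 + \left(-9 - 18\right)^{2}\right)} = \sqrt{-3866 + \left(-67 + 69 - 27 + \left(-27\right)^{2}\right)} = \sqrt{-3866 + \left(-67 + 69 - 27 + 729\right)} = \sqrt{-3866 + 704} = \sqrt{-3162} = i \sqrt{3162}$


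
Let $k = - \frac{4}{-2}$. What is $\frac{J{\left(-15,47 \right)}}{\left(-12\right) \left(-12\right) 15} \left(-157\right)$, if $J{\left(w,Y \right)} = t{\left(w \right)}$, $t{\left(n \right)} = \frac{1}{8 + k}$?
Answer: $- \frac{157}{21600} \approx -0.0072685$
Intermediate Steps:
$k = 2$ ($k = \left(-4\right) \left(- \frac{1}{2}\right) = 2$)
$t{\left(n \right)} = \frac{1}{10}$ ($t{\left(n \right)} = \frac{1}{8 + 2} = \frac{1}{10}$)
$J{\left(w,Y \right)} = \frac{1}{10}$
$\frac{J{\left(-15,47 \right)}}{\left(-12\right) \left(-12\right) 15} \left(-157\right) = \frac{1}{10 \left(-12\right) \left(-12\right) 15} \left(-157\right) = \frac{1}{10 \cdot 144 \cdot 15} \left(-157\right) = \frac{1}{10 \cdot 2160} \left(-157\right) = \frac{1}{10} \cdot \frac{1}{2160} \left(-157\right) = \frac{1}{21600} \left(-157\right) = - \frac{157}{21600}$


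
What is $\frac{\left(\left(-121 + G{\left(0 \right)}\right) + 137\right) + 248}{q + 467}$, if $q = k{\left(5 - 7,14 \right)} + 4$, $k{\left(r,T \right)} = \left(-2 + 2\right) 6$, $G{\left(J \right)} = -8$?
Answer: $\frac{256}{471} \approx 0.54352$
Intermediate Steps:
$k{\left(r,T \right)} = 0$ ($k{\left(r,T \right)} = 0 \cdot 6 = 0$)
$q = 4$ ($q = 0 + 4 = 4$)
$\frac{\left(\left(-121 + G{\left(0 \right)}\right) + 137\right) + 248}{q + 467} = \frac{\left(\left(-121 - 8\right) + 137\right) + 248}{4 + 467} = \frac{\left(-129 + 137\right) + 248}{471} = \left(8 + 248\right) \frac{1}{471} = 256 \cdot \frac{1}{471} = \frac{256}{471}$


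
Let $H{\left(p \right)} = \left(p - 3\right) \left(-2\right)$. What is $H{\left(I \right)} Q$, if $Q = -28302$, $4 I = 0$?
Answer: $-169812$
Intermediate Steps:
$I = 0$ ($I = \frac{1}{4} \cdot 0 = 0$)
$H{\left(p \right)} = 6 - 2 p$ ($H{\left(p \right)} = \left(-3 + p\right) \left(-2\right) = 6 - 2 p$)
$H{\left(I \right)} Q = \left(6 - 0\right) \left(-28302\right) = \left(6 + 0\right) \left(-28302\right) = 6 \left(-28302\right) = -169812$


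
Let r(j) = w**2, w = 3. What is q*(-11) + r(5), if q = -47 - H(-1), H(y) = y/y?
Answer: 537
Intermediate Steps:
r(j) = 9 (r(j) = 3**2 = 9)
H(y) = 1
q = -48 (q = -47 - 1*1 = -47 - 1 = -48)
q*(-11) + r(5) = -48*(-11) + 9 = 528 + 9 = 537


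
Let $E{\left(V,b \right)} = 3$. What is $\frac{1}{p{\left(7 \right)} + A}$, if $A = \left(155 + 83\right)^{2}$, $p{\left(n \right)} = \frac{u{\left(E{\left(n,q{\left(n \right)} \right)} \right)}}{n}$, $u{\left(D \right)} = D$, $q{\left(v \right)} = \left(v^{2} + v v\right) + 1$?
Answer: $\frac{7}{396511} \approx 1.7654 \cdot 10^{-5}$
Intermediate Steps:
$q{\left(v \right)} = 1 + 2 v^{2}$ ($q{\left(v \right)} = \left(v^{2} + v^{2}\right) + 1 = 2 v^{2} + 1 = 1 + 2 v^{2}$)
$p{\left(n \right)} = \frac{3}{n}$
$A = 56644$ ($A = 238^{2} = 56644$)
$\frac{1}{p{\left(7 \right)} + A} = \frac{1}{\frac{3}{7} + 56644} = \frac{1}{\frac{396511}{7}} = \frac{7}{396511}$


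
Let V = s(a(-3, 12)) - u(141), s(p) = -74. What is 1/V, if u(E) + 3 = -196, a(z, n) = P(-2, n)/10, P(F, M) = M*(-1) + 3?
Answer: 1/125 ≈ 0.0080000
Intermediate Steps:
P(F, M) = 3 - M (P(F, M) = -M + 3 = 3 - M)
a(z, n) = 3/10 - n/10 (a(z, n) = (3 - n)/10 = (3 - n)*(1/10) = 3/10 - n/10)
u(E) = -199 (u(E) = -3 - 196 = -199)
V = 125 (V = -74 - 1*(-199) = -74 + 199 = 125)
1/V = 1/125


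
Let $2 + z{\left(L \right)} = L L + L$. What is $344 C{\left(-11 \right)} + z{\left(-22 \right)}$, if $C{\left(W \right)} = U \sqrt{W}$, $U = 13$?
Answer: $460 + 4472 i \sqrt{11} \approx 460.0 + 14832.0 i$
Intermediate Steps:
$z{\left(L \right)} = -2 + L + L^{2}$ ($z{\left(L \right)} = -2 + \left(L L + L\right) = -2 + \left(L^{2} + L\right) = -2 + \left(L + L^{2}\right) = -2 + L + L^{2}$)
$C{\left(W \right)} = 13 \sqrt{W}$
$344 C{\left(-11 \right)} + z{\left(-22 \right)} = 344 \cdot 13 \sqrt{-11} - \left(24 - 484\right) = 344 \cdot 13 i \sqrt{11} - -460 = 344 \cdot 13 i \sqrt{11} + 460 = 4472 i \sqrt{11} + 460 = 460 + 4472 i \sqrt{11}$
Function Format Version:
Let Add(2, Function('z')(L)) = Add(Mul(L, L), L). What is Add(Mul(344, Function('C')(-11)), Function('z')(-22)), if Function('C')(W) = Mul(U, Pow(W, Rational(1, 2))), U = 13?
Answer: Add(460, Mul(4472, I, Pow(11, Rational(1, 2)))) ≈ Add(460.00, Mul(14832., I))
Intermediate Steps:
Function('z')(L) = Add(-2, L, Pow(L, 2)) (Function('z')(L) = Add(-2, Add(Mul(L, L), L)) = Add(-2, Add(Pow(L, 2), L)) = Add(-2, Add(L, Pow(L, 2))) = Add(-2, L, Pow(L, 2)))
Function('C')(W) = Mul(13, Pow(W, Rational(1, 2)))
Add(Mul(344, Function('C')(-11)), Function('z')(-22)) = Add(Mul(344, Mul(13, Pow(-11, Rational(1, 2)))), Add(-2, -22, Pow(-22, 2))) = Add(Mul(344, Mul(13, Mul(I, Pow(11, Rational(1, 2))))), Add(-2, -22, 484)) = Add(Mul(344, Mul(13, I, Pow(11, Rational(1, 2)))), 460) = Add(Mul(4472, I, Pow(11, Rational(1, 2))), 460) = Add(460, Mul(4472, I, Pow(11, Rational(1, 2))))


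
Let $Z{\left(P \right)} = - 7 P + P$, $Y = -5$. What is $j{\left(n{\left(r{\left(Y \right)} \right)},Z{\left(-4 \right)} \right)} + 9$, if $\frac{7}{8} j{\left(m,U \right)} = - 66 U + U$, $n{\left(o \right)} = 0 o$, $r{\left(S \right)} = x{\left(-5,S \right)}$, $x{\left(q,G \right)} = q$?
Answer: $- \frac{12417}{7} \approx -1773.9$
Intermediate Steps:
$r{\left(S \right)} = -5$
$n{\left(o \right)} = 0$
$Z{\left(P \right)} = - 6 P$
$j{\left(m,U \right)} = - \frac{520 U}{7}$ ($j{\left(m,U \right)} = \frac{8 \left(- 66 U + U\right)}{7} = \frac{8 \left(- 65 U\right)}{7} = - \frac{520 U}{7}$)
$j{\left(n{\left(r{\left(Y \right)} \right)},Z{\left(-4 \right)} \right)} + 9 = - \frac{520 \left(\left(-6\right) \left(-4\right)\right)}{7} + 9 = \left(- \frac{520}{7}\right) 24 + 9 = - \frac{12480}{7} + 9 = - \frac{12417}{7}$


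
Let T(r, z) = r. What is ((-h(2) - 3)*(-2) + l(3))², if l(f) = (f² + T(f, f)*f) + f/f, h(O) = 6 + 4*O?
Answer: 2809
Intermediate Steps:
l(f) = 1 + 2*f² (l(f) = (f² + f*f) + f/f = (f² + f²) + 1 = 2*f² + 1 = 1 + 2*f²)
((-h(2) - 3)*(-2) + l(3))² = ((-(6 + 4*2) - 3)*(-2) + (1 + 2*3²))² = ((-(6 + 8) - 3)*(-2) + (1 + 2*9))² = ((-1*14 - 3)*(-2) + (1 + 18))² = ((-14 - 3)*(-2) + 19)² = (-17*(-2) + 19)² = (34 + 19)² = 53² = 2809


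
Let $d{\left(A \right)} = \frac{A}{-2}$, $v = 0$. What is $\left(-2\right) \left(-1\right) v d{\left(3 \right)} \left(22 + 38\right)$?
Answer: $0$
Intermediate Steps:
$d{\left(A \right)} = - \frac{A}{2}$ ($d{\left(A \right)} = A \left(- \frac{1}{2}\right) = - \frac{A}{2}$)
$\left(-2\right) \left(-1\right) v d{\left(3 \right)} \left(22 + 38\right) = \left(-2\right) \left(-1\right) 0 \left(\left(- \frac{1}{2}\right) 3\right) \left(22 + 38\right) = 2 \cdot 0 \left(- \frac{3}{2}\right) 60 = 0 \left(- \frac{3}{2}\right) 60 = 0 \cdot 60 = 0$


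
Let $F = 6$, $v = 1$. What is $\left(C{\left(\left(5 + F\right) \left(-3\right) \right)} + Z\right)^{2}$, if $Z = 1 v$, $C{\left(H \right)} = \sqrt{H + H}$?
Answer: $\left(1 + i \sqrt{66}\right)^{2} \approx -65.0 + 16.248 i$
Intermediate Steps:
$C{\left(H \right)} = \sqrt{2} \sqrt{H}$ ($C{\left(H \right)} = \sqrt{2 H} = \sqrt{2} \sqrt{H}$)
$Z = 1$ ($Z = 1 \cdot 1 = 1$)
$\left(C{\left(\left(5 + F\right) \left(-3\right) \right)} + Z\right)^{2} = \left(\sqrt{2} \sqrt{\left(5 + 6\right) \left(-3\right)} + 1\right)^{2} = \left(\sqrt{2} \sqrt{11 \left(-3\right)} + 1\right)^{2} = \left(\sqrt{2} \sqrt{-33} + 1\right)^{2} = \left(\sqrt{2} i \sqrt{33} + 1\right)^{2} = \left(i \sqrt{66} + 1\right)^{2} = \left(1 + i \sqrt{66}\right)^{2}$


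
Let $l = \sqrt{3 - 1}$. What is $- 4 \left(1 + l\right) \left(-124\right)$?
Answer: $496 + 496 \sqrt{2} \approx 1197.4$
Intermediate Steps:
$l = \sqrt{2} \approx 1.4142$
$- 4 \left(1 + l\right) \left(-124\right) = - 4 \left(1 + \sqrt{2}\right) \left(-124\right) = \left(-4 - 4 \sqrt{2}\right) \left(-124\right) = 496 + 496 \sqrt{2}$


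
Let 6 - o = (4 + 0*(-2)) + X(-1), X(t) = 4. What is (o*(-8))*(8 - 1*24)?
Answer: -256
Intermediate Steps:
o = -2 (o = 6 - ((4 + 0*(-2)) + 4) = 6 - ((4 + 0) + 4) = 6 - (4 + 4) = 6 - 1*8 = 6 - 8 = -2)
(o*(-8))*(8 - 1*24) = (-2*(-8))*(8 - 1*24) = 16*(8 - 24) = 16*(-16) = -256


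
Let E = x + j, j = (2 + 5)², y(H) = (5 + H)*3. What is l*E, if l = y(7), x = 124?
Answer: 6228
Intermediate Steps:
y(H) = 15 + 3*H
j = 49 (j = 7² = 49)
l = 36 (l = 15 + 3*7 = 15 + 21 = 36)
E = 173 (E = 124 + 49 = 173)
l*E = 36*173 = 6228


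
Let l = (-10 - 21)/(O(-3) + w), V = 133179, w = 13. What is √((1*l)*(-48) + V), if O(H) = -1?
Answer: √133303 ≈ 365.11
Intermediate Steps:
l = -31/12 (l = (-10 - 21)/(-1 + 13) = -31/12 ≈ -2.5833)
√((1*l)*(-48) + V) = √((1*(-31/12))*(-48) + 133179) = √(-31/12*(-48) + 133179) = √(124 + 133179) = √133303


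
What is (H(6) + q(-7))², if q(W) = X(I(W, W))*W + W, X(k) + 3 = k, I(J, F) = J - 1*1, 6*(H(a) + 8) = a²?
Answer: 4624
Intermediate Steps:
H(a) = -8 + a²/6
I(J, F) = -1 + J (I(J, F) = J - 1 = -1 + J)
X(k) = -3 + k
q(W) = W + W*(-4 + W) (q(W) = (-3 + (-1 + W))*W + W = (-4 + W)*W + W = W*(-4 + W) + W = W + W*(-4 + W))
(H(6) + q(-7))² = ((-8 + (⅙)*6²) - 7*(-3 - 7))² = ((-8 + (⅙)*36) - 7*(-10))² = ((-8 + 6) + 70)² = (-2 + 70)² = 68² = 4624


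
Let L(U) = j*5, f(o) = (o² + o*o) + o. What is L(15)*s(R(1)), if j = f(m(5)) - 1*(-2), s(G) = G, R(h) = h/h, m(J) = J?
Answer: 285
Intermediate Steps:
f(o) = o + 2*o² (f(o) = (o² + o²) + o = 2*o² + o = o + 2*o²)
R(h) = 1
j = 57 (j = 5*(1 + 2*5) - 1*(-2) = 5*(1 + 10) + 2 = 5*11 + 2 = 55 + 2 = 57)
L(U) = 285 (L(U) = 57*5 = 285)
L(15)*s(R(1)) = 285*1 = 285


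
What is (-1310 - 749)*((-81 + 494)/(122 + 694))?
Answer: -850367/816 ≈ -1042.1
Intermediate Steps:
(-1310 - 749)*((-81 + 494)/(122 + 694)) = -850367/816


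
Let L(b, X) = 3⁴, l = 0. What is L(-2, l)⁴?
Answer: 43046721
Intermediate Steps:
L(b, X) = 81
L(-2, l)⁴ = 81⁴ = 43046721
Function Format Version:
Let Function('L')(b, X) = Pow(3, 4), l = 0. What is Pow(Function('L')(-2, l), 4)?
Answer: 43046721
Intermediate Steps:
Function('L')(b, X) = 81
Pow(Function('L')(-2, l), 4) = Pow(81, 4) = 43046721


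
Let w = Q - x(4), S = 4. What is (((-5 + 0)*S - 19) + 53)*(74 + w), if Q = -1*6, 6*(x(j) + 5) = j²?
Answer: 2954/3 ≈ 984.67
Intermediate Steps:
x(j) = -5 + j²/6
Q = -6
w = -11/3 (w = -6 - (-5 + (⅙)*4²) = -6 - (-5 + (⅙)*16) = -6 - (-5 + 8/3) = -6 - 1*(-7/3) = -6 + 7/3 = -11/3 ≈ -3.6667)
(((-5 + 0)*S - 19) + 53)*(74 + w) = (((-5 + 0)*4 - 19) + 53)*(74 - 11/3) = ((-5*4 - 19) + 53)*(211/3) = ((-20 - 19) + 53)*(211/3) = (-39 + 53)*(211/3) = 14*(211/3) = 2954/3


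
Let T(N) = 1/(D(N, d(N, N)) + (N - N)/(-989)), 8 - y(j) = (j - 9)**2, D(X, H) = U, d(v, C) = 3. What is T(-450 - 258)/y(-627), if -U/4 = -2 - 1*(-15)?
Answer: 1/21033376 ≈ 4.7543e-8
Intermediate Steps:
U = -52 (U = -4*(-2 - 1*(-15)) = -4*(-2 + 15) = -4*13 = -52)
D(X, H) = -52
y(j) = 8 - (-9 + j)**2 (y(j) = 8 - (j - 9)**2 = 8 - (-9 + j)**2)
T(N) = -1/52 (T(N) = 1/(-52 + (N - N)/(-989)) = 1/(-52 + 0*(-1/989)) = 1/(-52 + 0) = 1/(-52) = -1/52)
T(-450 - 258)/y(-627) = -1/(52*(8 - (-9 - 627)**2)) = -1/(52*(8 - 1*(-636)**2)) = -1/(52*(8 - 1*404496)) = -1/(52*(8 - 404496)) = -1/52/(-404488) = -1/52*(-1/404488) = 1/21033376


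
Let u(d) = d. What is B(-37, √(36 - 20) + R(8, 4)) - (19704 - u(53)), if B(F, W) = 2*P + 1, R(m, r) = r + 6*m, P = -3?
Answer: -19656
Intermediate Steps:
B(F, W) = -5 (B(F, W) = 2*(-3) + 1 = -6 + 1 = -5)
B(-37, √(36 - 20) + R(8, 4)) - (19704 - u(53)) = -5 - (19704 - 1*53) = -5 - (19704 - 53) = -5 - 1*19651 = -5 - 19651 = -19656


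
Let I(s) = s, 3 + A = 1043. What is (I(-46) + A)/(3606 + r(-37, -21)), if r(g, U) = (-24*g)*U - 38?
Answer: -497/7540 ≈ -0.065915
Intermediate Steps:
A = 1040 (A = -3 + 1043 = 1040)
r(g, U) = -38 - 24*U*g (r(g, U) = -24*U*g - 38 = -38 - 24*U*g)
(I(-46) + A)/(3606 + r(-37, -21)) = (-46 + 1040)/(3606 + (-38 - 24*(-21)*(-37))) = 994/(3606 + (-38 - 18648)) = 994/(3606 - 18686) = 994/(-15080) = 994*(-1/15080) = -497/7540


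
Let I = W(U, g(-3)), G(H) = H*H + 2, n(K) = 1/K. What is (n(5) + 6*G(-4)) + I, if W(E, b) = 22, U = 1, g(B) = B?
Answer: 651/5 ≈ 130.20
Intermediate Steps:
G(H) = 2 + H**2 (G(H) = H**2 + 2 = 2 + H**2)
I = 22
(n(5) + 6*G(-4)) + I = (1/5 + 6*(2 + (-4)**2)) + 22 = (1/5 + 6*(2 + 16)) + 22 = (1/5 + 6*18) + 22 = (1/5 + 108) + 22 = 541/5 + 22 = 651/5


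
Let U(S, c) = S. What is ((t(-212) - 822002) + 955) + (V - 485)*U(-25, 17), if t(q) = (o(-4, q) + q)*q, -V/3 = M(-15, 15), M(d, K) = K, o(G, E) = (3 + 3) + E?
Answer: -719181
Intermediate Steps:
o(G, E) = 6 + E
V = -45 (V = -3*15 = -45)
t(q) = q*(6 + 2*q) (t(q) = ((6 + q) + q)*q = (6 + 2*q)*q = q*(6 + 2*q))
((t(-212) - 822002) + 955) + (V - 485)*U(-25, 17) = ((2*(-212)*(3 - 212) - 822002) + 955) + (-45 - 485)*(-25) = ((2*(-212)*(-209) - 822002) + 955) - 530*(-25) = ((88616 - 822002) + 955) + 13250 = (-733386 + 955) + 13250 = -732431 + 13250 = -719181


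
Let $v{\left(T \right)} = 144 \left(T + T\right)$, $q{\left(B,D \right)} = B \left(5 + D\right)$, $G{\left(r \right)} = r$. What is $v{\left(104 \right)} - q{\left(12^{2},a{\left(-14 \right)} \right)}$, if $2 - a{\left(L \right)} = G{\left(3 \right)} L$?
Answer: $22896$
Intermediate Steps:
$a{\left(L \right)} = 2 - 3 L$
$v{\left(T \right)} = 288 T$ ($v{\left(T \right)} = 144 \cdot 2 T = 288 T$)
$v{\left(104 \right)} - q{\left(12^{2},a{\left(-14 \right)} \right)} = 288 \cdot 104 - 12^{2} \left(5 + \left(2 - -42\right)\right) = 29952 - 144 \left(5 + \left(2 + 42\right)\right) = 29952 - 144 \left(5 + 44\right) = 29952 - 144 \cdot 49 = 29952 - 7056 = 22896$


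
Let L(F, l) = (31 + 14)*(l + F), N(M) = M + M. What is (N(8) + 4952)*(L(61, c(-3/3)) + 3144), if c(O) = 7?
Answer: 30821472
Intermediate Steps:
N(M) = 2*M
L(F, l) = 45*F + 45*l (L(F, l) = 45*(F + l) = 45*F + 45*l)
(N(8) + 4952)*(L(61, c(-3/3)) + 3144) = (2*8 + 4952)*((45*61 + 45*7) + 3144) = (16 + 4952)*((2745 + 315) + 3144) = 4968*(3060 + 3144) = 4968*6204 = 30821472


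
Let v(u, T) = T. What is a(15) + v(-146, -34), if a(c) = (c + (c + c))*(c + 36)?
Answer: 2261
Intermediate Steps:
a(c) = 3*c*(36 + c) (a(c) = (c + 2*c)*(36 + c) = (3*c)*(36 + c) = 3*c*(36 + c))
a(15) + v(-146, -34) = 3*15*(36 + 15) - 34 = 3*15*51 - 34 = 2295 - 34 = 2261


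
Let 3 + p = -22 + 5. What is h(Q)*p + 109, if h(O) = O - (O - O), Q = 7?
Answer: -31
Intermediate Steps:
p = -20 (p = -3 + (-22 + 5) = -3 - 17 = -20)
h(O) = O (h(O) = O - 1*0 = O + 0 = O)
h(Q)*p + 109 = 7*(-20) + 109 = -140 + 109 = -31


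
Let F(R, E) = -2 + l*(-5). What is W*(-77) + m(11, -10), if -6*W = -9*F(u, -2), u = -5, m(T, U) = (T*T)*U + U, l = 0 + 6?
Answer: 2476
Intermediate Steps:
l = 6
m(T, U) = U + U*T² (m(T, U) = T²*U + U = U*T² + U = U + U*T²)
F(R, E) = -32 (F(R, E) = -2 + 6*(-5) = -2 - 30 = -32)
W = -48 (W = -(-3)*(-32)/2 = -⅙*288 = -48)
W*(-77) + m(11, -10) = -48*(-77) - 10*(1 + 11²) = 3696 - 10*(1 + 121) = 3696 - 10*122 = 3696 - 1220 = 2476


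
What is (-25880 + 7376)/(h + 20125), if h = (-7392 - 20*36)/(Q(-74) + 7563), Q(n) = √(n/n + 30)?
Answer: -10649674439346888/11581997154603397 + 75052224*√31/11581997154603397 ≈ -0.91950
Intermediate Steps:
Q(n) = √31 (Q(n) = √(1 + 30) = √31)
h = -8112/(7563 + √31) (h = (-7392 - 20*36)/(√31 + 7563) = (-7392 - 720)/(7563 + √31) = -8112/(7563 + √31) ≈ -1.0718)
(-25880 + 7376)/(h + 20125) = (-25880 + 7376)/((-30675528/28599469 + 4056*√31/28599469) + 20125) = -18504/(575533638097/28599469 + 4056*√31/28599469)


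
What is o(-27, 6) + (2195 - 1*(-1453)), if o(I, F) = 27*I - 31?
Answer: 2888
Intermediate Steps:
o(I, F) = -31 + 27*I
o(-27, 6) + (2195 - 1*(-1453)) = (-31 + 27*(-27)) + (2195 - 1*(-1453)) = (-31 - 729) + (2195 + 1453) = -760 + 3648 = 2888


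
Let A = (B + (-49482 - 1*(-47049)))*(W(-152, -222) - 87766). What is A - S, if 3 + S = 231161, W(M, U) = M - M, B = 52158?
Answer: -4364395508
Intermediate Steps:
W(M, U) = 0
S = 231158 (S = -3 + 231161 = 231158)
A = -4364164350 (A = (52158 + (-49482 - 1*(-47049)))*(0 - 87766) = (52158 + (-49482 + 47049))*(-87766) = (52158 - 2433)*(-87766) = 49725*(-87766) = -4364164350)
A - S = -4364164350 - 1*231158 = -4364164350 - 231158 = -4364395508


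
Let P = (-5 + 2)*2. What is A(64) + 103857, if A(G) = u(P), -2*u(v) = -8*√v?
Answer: 103857 + 4*I*√6 ≈ 1.0386e+5 + 9.798*I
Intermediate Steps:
P = -6 (P = -3*2 = -6)
u(v) = 4*√v (u(v) = -(-4)*√v = 4*√v)
A(G) = 4*I*√6 (A(G) = 4*√(-6) = 4*(I*√6) = 4*I*√6)
A(64) + 103857 = 4*I*√6 + 103857 = 103857 + 4*I*√6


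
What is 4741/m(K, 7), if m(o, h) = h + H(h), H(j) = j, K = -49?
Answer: 4741/14 ≈ 338.64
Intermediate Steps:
m(o, h) = 2*h (m(o, h) = h + h = 2*h)
4741/m(K, 7) = 4741/((2*7)) = 4741/14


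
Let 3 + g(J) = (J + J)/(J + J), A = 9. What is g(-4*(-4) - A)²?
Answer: 4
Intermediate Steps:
g(J) = -2 (g(J) = -3 + (J + J)/(J + J) = -3 + (2*J)/((2*J)) = -3 + (2*J)*(1/(2*J)) = -3 + 1 = -2)
g(-4*(-4) - A)² = (-2)² = 4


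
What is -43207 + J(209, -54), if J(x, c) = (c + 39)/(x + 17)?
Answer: -9764797/226 ≈ -43207.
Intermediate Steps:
J(x, c) = (39 + c)/(17 + x)
-43207 + J(209, -54) = -43207 + (39 - 54)/(17 + 209) = -43207 - 15/226 = -9764797/226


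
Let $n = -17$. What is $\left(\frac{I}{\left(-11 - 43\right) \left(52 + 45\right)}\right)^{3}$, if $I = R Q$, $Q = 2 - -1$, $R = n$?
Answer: $\frac{4913}{5322708936} \approx 9.2303 \cdot 10^{-7}$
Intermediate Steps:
$R = -17$
$Q = 3$ ($Q = 2 + 1 = 3$)
$I = -51$ ($I = \left(-17\right) 3 = -51$)
$\left(\frac{I}{\left(-11 - 43\right) \left(52 + 45\right)}\right)^{3} = \left(- \frac{51}{\left(-11 - 43\right) \left(52 + 45\right)}\right)^{3} = \left(- \frac{51}{\left(-54\right) 97}\right)^{3} = \left(- \frac{51}{-5238}\right)^{3} = \left(\left(-51\right) \left(- \frac{1}{5238}\right)\right)^{3} = \left(\frac{17}{1746}\right)^{3} = \frac{4913}{5322708936}$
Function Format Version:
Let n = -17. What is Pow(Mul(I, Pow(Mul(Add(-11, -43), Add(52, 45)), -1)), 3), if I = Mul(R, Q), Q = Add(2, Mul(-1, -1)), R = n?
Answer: Rational(4913, 5322708936) ≈ 9.2303e-7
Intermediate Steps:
R = -17
Q = 3 (Q = Add(2, 1) = 3)
I = -51 (I = Mul(-17, 3) = -51)
Pow(Mul(I, Pow(Mul(Add(-11, -43), Add(52, 45)), -1)), 3) = Pow(Mul(-51, Pow(Mul(Add(-11, -43), Add(52, 45)), -1)), 3) = Pow(Mul(-51, Pow(Mul(-54, 97), -1)), 3) = Pow(Mul(-51, Pow(-5238, -1)), 3) = Pow(Mul(-51, Rational(-1, 5238)), 3) = Pow(Rational(17, 1746), 3) = Rational(4913, 5322708936)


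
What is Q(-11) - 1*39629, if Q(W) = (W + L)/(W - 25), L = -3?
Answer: -713315/18 ≈ -39629.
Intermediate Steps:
Q(W) = (-3 + W)/(-25 + W) (Q(W) = (W - 3)/(W - 25) = (-3 + W)/(-25 + W))
Q(-11) - 1*39629 = (-3 - 11)/(-25 - 11) - 1*39629 = -14/(-36) - 39629 = -1/36*(-14) - 39629 = 7/18 - 39629 = -713315/18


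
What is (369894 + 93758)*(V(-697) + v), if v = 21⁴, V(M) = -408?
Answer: 89982334596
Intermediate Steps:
v = 194481
(369894 + 93758)*(V(-697) + v) = (369894 + 93758)*(-408 + 194481) = 463652*194073 = 89982334596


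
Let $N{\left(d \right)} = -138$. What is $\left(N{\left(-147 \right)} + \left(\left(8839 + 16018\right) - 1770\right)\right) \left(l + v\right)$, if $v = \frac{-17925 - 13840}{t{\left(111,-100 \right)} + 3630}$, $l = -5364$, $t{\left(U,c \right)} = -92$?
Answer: $- \frac{436251241553}{3538} \approx -1.233 \cdot 10^{8}$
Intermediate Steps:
$v = - \frac{31765}{3538}$ ($v = \frac{-17925 - 13840}{-92 + 3630} = - \frac{31765}{3538} \approx -8.9782$)
$\left(N{\left(-147 \right)} + \left(\left(8839 + 16018\right) - 1770\right)\right) \left(l + v\right) = \left(-138 + \left(\left(8839 + 16018\right) - 1770\right)\right) \left(-5364 - \frac{31765}{3538}\right) = \left(-138 + \left(24857 - 1770\right)\right) \left(- \frac{19009597}{3538}\right) = \left(-138 + 23087\right) \left(- \frac{19009597}{3538}\right) = 22949 \left(- \frac{19009597}{3538}\right) = - \frac{436251241553}{3538}$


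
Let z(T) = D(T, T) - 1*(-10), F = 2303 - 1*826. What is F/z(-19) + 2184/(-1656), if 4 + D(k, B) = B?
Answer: -103096/897 ≈ -114.93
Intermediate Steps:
F = 1477 (F = 2303 - 826 = 1477)
D(k, B) = -4 + B
z(T) = 6 + T (z(T) = (-4 + T) - 1*(-10) = (-4 + T) + 10 = 6 + T)
F/z(-19) + 2184/(-1656) = 1477/(6 - 19) + 2184/(-1656) = 1477/(-13) + 2184*(-1/1656) = 1477*(-1/13) - 91/69 = -1477/13 - 91/69 = -103096/897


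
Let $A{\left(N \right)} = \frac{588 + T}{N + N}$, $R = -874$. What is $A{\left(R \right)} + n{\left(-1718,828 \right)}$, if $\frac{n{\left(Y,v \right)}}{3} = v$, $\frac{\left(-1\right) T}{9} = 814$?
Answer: $\frac{2174385}{874} \approx 2487.9$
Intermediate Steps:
$T = -7326$ ($T = \left(-9\right) 814 = -7326$)
$n{\left(Y,v \right)} = 3 v$
$A{\left(N \right)} = - \frac{3369}{N}$ ($A{\left(N \right)} = \frac{588 - 7326}{N + N} = - \frac{6738}{2 N} = - 6738 \frac{1}{2 N} = - \frac{3369}{N}$)
$A{\left(R \right)} + n{\left(-1718,828 \right)} = - \frac{3369}{-874} + 3 \cdot 828 = \left(-3369\right) \left(- \frac{1}{874}\right) + 2484 = \frac{3369}{874} + 2484 = \frac{2174385}{874}$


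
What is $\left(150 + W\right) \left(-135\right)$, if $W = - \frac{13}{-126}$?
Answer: $- \frac{283695}{14} \approx -20264.0$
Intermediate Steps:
$W = \frac{13}{126}$ ($W = \left(-13\right) \left(- \frac{1}{126}\right) = \frac{13}{126} \approx 0.10317$)
$\left(150 + W\right) \left(-135\right) = \left(150 + \frac{13}{126}\right) \left(-135\right) = \frac{18913}{126} \left(-135\right) = - \frac{283695}{14}$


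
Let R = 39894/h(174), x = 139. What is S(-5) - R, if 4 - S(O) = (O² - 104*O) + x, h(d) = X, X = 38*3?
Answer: -19569/19 ≈ -1029.9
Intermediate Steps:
X = 114
h(d) = 114
S(O) = -135 - O² + 104*O (S(O) = 4 - ((O² - 104*O) + 139) = 4 - (139 + O² - 104*O) = 4 + (-139 - O² + 104*O) = -135 - O² + 104*O)
R = 6649/19 (R = 39894/114 = 39894*(1/114) = 6649/19 ≈ 349.95)
S(-5) - R = (-135 - 1*(-5)² + 104*(-5)) - 1*6649/19 = (-135 - 1*25 - 520) - 6649/19 = (-135 - 25 - 520) - 6649/19 = -680 - 6649/19 = -19569/19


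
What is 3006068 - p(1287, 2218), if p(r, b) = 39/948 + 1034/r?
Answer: 111140314871/36972 ≈ 3.0061e+6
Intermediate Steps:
p(r, b) = 13/316 + 1034/r (p(r, b) = 39*(1/948) + 1034/r = 13/316 + 1034/r)
3006068 - p(1287, 2218) = 3006068 - (13/316 + 1034/1287) = 3006068 - (13/316 + 1034*(1/1287)) = 3006068 - (13/316 + 94/117) = 3006068 - 1*31225/36972 = 3006068 - 31225/36972 = 111140314871/36972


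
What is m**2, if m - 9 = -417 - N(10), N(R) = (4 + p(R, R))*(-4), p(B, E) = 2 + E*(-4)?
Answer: 295936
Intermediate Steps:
p(B, E) = 2 - 4*E
N(R) = -24 + 16*R (N(R) = (4 + (2 - 4*R))*(-4) = (6 - 4*R)*(-4) = -24 + 16*R)
m = -544 (m = 9 + (-417 - (-24 + 16*10)) = 9 + (-417 - (-24 + 160)) = 9 + (-417 - 1*136) = 9 + (-417 - 136) = 9 - 553 = -544)
m**2 = (-544)**2 = 295936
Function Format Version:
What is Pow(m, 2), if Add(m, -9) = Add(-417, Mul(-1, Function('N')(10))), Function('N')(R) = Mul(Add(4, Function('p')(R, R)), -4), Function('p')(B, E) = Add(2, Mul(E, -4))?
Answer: 295936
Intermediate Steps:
Function('p')(B, E) = Add(2, Mul(-4, E))
Function('N')(R) = Add(-24, Mul(16, R)) (Function('N')(R) = Mul(Add(4, Add(2, Mul(-4, R))), -4) = Mul(Add(6, Mul(-4, R)), -4) = Add(-24, Mul(16, R)))
m = -544 (m = Add(9, Add(-417, Mul(-1, Add(-24, Mul(16, 10))))) = Add(9, Add(-417, Mul(-1, Add(-24, 160)))) = Add(9, Add(-417, Mul(-1, 136))) = Add(9, Add(-417, -136)) = Add(9, -553) = -544)
Pow(m, 2) = Pow(-544, 2) = 295936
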